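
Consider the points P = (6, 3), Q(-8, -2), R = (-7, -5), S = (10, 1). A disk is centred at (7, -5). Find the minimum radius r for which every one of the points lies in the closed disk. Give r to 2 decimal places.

The required radius is the distance from (7, -5) to the farthest point.
Squared distances: 65, 234, 196, 45.
Maximum is 234, attained at Q.
r = √234 ≈ 15.30.

15.30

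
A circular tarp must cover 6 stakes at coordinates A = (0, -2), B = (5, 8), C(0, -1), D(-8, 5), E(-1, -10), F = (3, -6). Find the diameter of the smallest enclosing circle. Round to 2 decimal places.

The minimum enclosing circle is determined by three boundary points: B, D, E.
Their circumcentre is (1/12, -13/36) with r² = 60965/648.
The farthest remaining point F is at distance² 26117/648 ≤ 60965/648.
Diameter = 2r = 2√(60965/648) ≈ 19.40.

19.40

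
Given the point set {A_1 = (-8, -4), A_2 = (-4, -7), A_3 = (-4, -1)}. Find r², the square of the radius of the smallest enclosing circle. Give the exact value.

9.765625

Side lengths²: A_1A_2² = 25, A_1A_3² = 25, A_2A_3² = 36.
Since A_2A_3² = 36 < 25 + 25 = 50, the triangle is acute, so the smallest enclosing circle is the circumcircle.
Circumcentre = (-4.875, -4), r² = 9.765625.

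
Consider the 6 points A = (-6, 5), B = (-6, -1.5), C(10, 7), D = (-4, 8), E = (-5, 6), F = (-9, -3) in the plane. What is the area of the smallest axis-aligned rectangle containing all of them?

209

x ranges over [-9, 10], width 19.
y ranges over [-3, 8], height 11.
Area = 19 × 11 = 209.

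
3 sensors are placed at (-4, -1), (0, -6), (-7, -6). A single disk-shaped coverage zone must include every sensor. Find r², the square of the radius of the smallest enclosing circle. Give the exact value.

13.94

Call the three points A, B, C in the order given.
Side lengths²: AB² = 41, AC² = 34, BC² = 49.
Since BC² = 49 < 41 + 34 = 75, the triangle is acute, so the smallest enclosing circle is the circumcircle.
Circumcentre = (-3.5, -4.7), r² = 13.94.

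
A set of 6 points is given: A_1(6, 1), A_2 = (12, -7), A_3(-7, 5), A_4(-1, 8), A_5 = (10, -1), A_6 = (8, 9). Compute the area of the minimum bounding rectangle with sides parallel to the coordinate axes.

x ranges over [-7, 12], width 19.
y ranges over [-7, 9], height 16.
Area = 19 × 16 = 304.

304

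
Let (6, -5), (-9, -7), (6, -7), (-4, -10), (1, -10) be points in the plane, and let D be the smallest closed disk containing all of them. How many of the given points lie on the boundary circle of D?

A smallest enclosing disk is always determined by at most three of the input points on its boundary.
The farthest pair is (6, -5)–(-9, -7) with squared distance 229. The circle on this segment as diameter has centre (-1.5, -6) and r² = 229/4 = 57.25.
Check (6, -7): distance² to centre = 57.25 ≤ 57.25, so it lies inside.
All remaining points lie in this disk, and no smaller disk contains both endpoints, so this is the minimum enclosing circle.
The points at distance exactly r from the centre are (6, -5), (-9, -7), (6, -7) — 3 points.

3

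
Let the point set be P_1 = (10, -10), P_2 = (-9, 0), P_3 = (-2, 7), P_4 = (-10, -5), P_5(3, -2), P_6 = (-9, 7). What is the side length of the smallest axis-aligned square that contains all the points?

The bounding box has width 20 and height 17.
An axis-aligned square enclosing the set must have side ≥ max(width, height).
So the minimum side is max(20, 17) = 20.

20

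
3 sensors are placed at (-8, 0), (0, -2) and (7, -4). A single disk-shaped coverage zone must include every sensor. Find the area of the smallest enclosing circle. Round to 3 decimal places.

Call the three points A, B, C in the order given.
Side lengths²: AB² = 68, AC² = 241, BC² = 53.
Since AC² = 241 ≥ 68 + 53 = 121, the angle opposite AC is not acute, so the smallest enclosing circle has AC as diameter.
Centre = midpoint of AC = (-0.5, -2), r² = 241/4 = 60.25.
Area = π·r² = π·60.25 ≈ 189.281.

189.281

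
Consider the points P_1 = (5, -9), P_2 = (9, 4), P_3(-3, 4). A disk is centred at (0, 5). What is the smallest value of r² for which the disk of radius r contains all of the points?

The required radius is the distance from (0, 5) to the farthest point.
Squared distances: 221, 82, 10.
Maximum is 221, attained at P_1.

221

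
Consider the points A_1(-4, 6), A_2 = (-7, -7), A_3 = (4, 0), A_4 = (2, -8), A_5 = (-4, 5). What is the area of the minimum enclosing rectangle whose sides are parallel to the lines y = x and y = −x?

180

In coordinates u = x + y, v = x − y the rectangle is axis-aligned; the map (x,y)→(u,v) scales areas by 2.
u-values: 2, -14, 4, -6, 1; range = 4 − (-14) = 18.
v-values: -10, 0, 4, 10, -9; range = 10 − (-10) = 20.
Area = (18 × 20) / 2 = 180.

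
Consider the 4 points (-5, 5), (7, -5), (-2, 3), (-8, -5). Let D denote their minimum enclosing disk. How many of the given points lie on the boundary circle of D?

3

The minimum enclosing circle is determined by three boundary points: (-5, 5), (7, -5), (-8, -5).
Their circumcentre is (-0.5, -1.8) with r² = 66.49.
The farthest remaining point (-2, 3) is at distance² 25.29 ≤ 66.49.
The points at distance exactly r from the centre are (-5, 5), (7, -5), (-8, -5) — 3 points.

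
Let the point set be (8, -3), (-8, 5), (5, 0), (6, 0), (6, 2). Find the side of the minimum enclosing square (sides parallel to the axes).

16

The bounding box has width 16 and height 8.
An axis-aligned square enclosing the set must have side ≥ max(width, height).
So the minimum side is max(16, 8) = 16.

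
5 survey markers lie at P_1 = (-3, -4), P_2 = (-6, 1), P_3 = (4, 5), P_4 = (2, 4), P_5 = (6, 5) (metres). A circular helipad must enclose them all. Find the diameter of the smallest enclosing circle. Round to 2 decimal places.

A smallest enclosing disk is always determined by at most three of the input points on its boundary.
The minimum enclosing circle is determined by three boundary points: P_1, P_2, P_5.
Their circumcentre is (0.5, 1.5) with r² = 42.5.
The farthest remaining point P_3 is at distance² 24.5 ≤ 42.5.
Diameter = 2r = 2√(42.5) ≈ 13.04.

13.04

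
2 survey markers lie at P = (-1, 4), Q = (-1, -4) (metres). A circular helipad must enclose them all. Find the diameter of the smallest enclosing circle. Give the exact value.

The smallest circle enclosing two points has them as diameter endpoints.
Centre = midpoint = (-1, 0); r² = |PQ|²/4 = 64/4 = 16.
Diameter = 2r = 2√16 = 8.

8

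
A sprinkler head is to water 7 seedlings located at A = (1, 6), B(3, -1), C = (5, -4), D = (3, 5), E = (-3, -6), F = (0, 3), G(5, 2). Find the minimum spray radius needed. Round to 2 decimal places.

6.38

The minimum enclosing circle of a finite set is fixed by two of the points (as a diameter) or three (as a circumcircle).
The minimum enclosing circle is determined by three boundary points: A, C, E.
Their circumcentre is (-2/11, -3/11) with r² = 4930/121.
The farthest remaining point D is at distance² 4589/121 ≤ 4930/121.
r = √(4930/121) ≈ 6.38.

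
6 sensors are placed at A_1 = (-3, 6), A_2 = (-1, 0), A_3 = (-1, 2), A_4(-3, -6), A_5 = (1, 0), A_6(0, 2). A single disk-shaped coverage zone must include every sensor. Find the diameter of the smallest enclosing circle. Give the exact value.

12

By Welzl's lemma the MEC is supported by two points (diametrically opposite) or three points (on a circumcircle).
The farthest pair is A_1–A_4 with squared distance 144. The circle on this segment as diameter has centre (-3, 0) and r² = 144/4 = 36.
Check A_2: distance² to centre = 4 ≤ 36, so it lies inside.
All remaining points lie in this disk, and no smaller disk contains both endpoints, so this is the minimum enclosing circle.
Diameter = 2r = 2√36 = 12.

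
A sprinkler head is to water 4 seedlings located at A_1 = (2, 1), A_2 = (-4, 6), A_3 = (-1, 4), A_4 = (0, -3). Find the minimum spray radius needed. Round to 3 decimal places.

4.924

The farthest pair is A_2–A_4 with squared distance 97. The circle on this segment as diameter has centre (-2, 1.5) and r² = 97/4 = 24.25.
Check A_1: distance² to centre = 16.25 ≤ 24.25, so it lies inside.
All remaining points lie in this disk, and no smaller disk contains both endpoints, so this is the minimum enclosing circle.
r = √(24.25) ≈ 4.924.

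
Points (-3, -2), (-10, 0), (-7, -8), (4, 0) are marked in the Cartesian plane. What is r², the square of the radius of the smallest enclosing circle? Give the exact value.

The minimum enclosing circle is determined by three boundary points: (-10, 0), (-7, -8), (4, 0).
Their circumcentre is (-3, -1.9375) with r² = 52.75390625.
The farthest remaining point (-3, -2) is at distance² 0.00390625 ≤ 52.75390625.

52.75390625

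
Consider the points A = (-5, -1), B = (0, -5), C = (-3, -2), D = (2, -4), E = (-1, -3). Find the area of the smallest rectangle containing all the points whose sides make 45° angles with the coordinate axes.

20

In coordinates u = x + y, v = x − y the rectangle is axis-aligned; the map (x,y)→(u,v) scales areas by 2.
u-values: -6, -5, -5, -2, -4; range = -2 − (-6) = 4.
v-values: -4, 5, -1, 6, 2; range = 6 − (-4) = 10.
Area = (4 × 10) / 2 = 20.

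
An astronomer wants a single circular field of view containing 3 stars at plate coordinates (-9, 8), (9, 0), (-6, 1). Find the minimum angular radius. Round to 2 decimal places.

Call the three points A, B, C in the order given.
Side lengths²: AB² = 388, AC² = 58, BC² = 226.
Since AB² = 388 ≥ 226 + 58 = 284, the angle opposite AB is not acute, so the smallest enclosing circle has AB as diameter.
Centre = midpoint of AB = (0, 4), r² = 388/4 = 97.
r = √97 ≈ 9.85.

9.85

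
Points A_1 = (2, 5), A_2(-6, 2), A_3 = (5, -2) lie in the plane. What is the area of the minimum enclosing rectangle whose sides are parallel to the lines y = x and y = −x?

82.5

In coordinates u = x + y, v = x − y the rectangle is axis-aligned; the map (x,y)→(u,v) scales areas by 2.
u-values: 7, -4, 3; range = 7 − (-4) = 11.
v-values: -3, -8, 7; range = 7 − (-8) = 15.
Area = (11 × 15) / 2 = 82.5.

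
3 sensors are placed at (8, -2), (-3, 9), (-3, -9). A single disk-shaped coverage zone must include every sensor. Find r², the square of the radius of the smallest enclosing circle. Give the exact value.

85

Call the three points A, B, C in the order given.
Side lengths²: AB² = 242, AC² = 170, BC² = 324.
Since BC² = 324 < 242 + 170 = 412, the triangle is acute, so the smallest enclosing circle is the circumcircle.
Circumcentre = (-1, 0), r² = 85.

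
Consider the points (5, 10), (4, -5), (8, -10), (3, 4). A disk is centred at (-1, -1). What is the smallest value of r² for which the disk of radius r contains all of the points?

162

The required radius is the distance from (-1, -1) to the farthest point.
Squared distances: 157, 41, 162, 41.
Maximum is 162, attained at (8, -10).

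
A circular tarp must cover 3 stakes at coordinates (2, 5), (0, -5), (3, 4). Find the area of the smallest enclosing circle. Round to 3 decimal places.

81.681

Call the three points A, B, C in the order given.
Side lengths²: AB² = 104, AC² = 2, BC² = 90.
Since AB² = 104 ≥ 90 + 2 = 92, the angle opposite AB is not acute, so the smallest enclosing circle has AB as diameter.
Centre = midpoint of AB = (1, 0), r² = 104/4 = 26.
Area = π·r² = π·26 ≈ 81.681.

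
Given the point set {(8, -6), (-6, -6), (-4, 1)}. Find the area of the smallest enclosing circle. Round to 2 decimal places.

163.96

Call the three points A, B, C in the order given.
Side lengths²: AB² = 196, AC² = 193, BC² = 53.
Since AB² = 196 < 193 + 53 = 246, the triangle is acute, so the smallest enclosing circle is the circumcircle.
Circumcentre = (1, -59/14), r² = 10229/196.
Area = π·r² = π·10229/196 ≈ 163.96.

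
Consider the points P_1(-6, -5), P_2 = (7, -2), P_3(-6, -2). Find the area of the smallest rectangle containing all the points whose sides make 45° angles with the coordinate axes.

In coordinates u = x + y, v = x − y the rectangle is axis-aligned; the map (x,y)→(u,v) scales areas by 2.
u-values: -11, 5, -8; range = 5 − (-11) = 16.
v-values: -1, 9, -4; range = 9 − (-4) = 13.
Area = (16 × 13) / 2 = 104.

104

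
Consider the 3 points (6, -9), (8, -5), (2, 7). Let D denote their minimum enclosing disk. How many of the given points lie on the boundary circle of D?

Call the three points A, B, C in the order given.
Side lengths²: AB² = 20, AC² = 272, BC² = 180.
Since AC² = 272 ≥ 180 + 20 = 200, the angle opposite AC is not acute, so the smallest enclosing circle has AC as diameter.
Centre = midpoint of AC = (4, -1), r² = 272/4 = 68.
The points at distance exactly r from the centre are (6, -9), (2, 7) — 2 points.

2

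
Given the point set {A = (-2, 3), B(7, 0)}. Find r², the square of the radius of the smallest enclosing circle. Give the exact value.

The smallest circle enclosing two points has them as diameter endpoints.
Centre = midpoint = (2.5, 1.5); r² = |AB|²/4 = 90/4 = 22.5.

22.5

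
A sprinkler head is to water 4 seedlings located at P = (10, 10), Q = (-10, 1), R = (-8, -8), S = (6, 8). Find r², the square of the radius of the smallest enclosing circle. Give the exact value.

By Welzl's lemma the MEC is supported by two points (diametrically opposite) or three points (on a circumcircle).
The farthest pair is P–R with squared distance 648. The circle on this segment as diameter has centre (1, 1) and r² = 648/4 = 162.
Check Q: distance² to centre = 121 ≤ 162, so it lies inside.
All remaining points lie in this disk, and no smaller disk contains both endpoints, so this is the minimum enclosing circle.

162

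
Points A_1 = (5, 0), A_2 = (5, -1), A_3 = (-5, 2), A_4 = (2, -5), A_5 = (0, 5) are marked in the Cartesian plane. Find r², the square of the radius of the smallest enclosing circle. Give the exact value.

By Welzl's lemma the MEC is supported by two points (diametrically opposite) or three points (on a circumcircle).
The minimum enclosing circle is determined by three boundary points: A_2, A_3, A_4.
Their circumcentre is (-3/14, -3/14) with r² = 2725/98.
The farthest remaining point A_1 is at distance² 2669/98 ≤ 2725/98.

2725/98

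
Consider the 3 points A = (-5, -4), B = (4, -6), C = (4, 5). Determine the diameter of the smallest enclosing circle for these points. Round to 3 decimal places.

13.038

Side lengths²: AB² = 85, AC² = 162, BC² = 121.
Since AC² = 162 < 121 + 85 = 206, the triangle is acute, so the smallest enclosing circle is the circumcircle.
Circumcentre = (0.5, -0.5), r² = 42.5.
Diameter = 2r = 2√(42.5) ≈ 13.038.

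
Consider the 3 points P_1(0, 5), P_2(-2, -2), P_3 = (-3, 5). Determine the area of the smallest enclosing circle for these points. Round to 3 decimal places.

Side lengths²: P_1P_2² = 53, P_1P_3² = 9, P_2P_3² = 50.
Since P_1P_2² = 53 < 50 + 9 = 59, the triangle is acute, so the smallest enclosing circle is the circumcircle.
Circumcentre = (-1.5, 23/14), r² = 1325/98.
Area = π·r² = π·1325/98 ≈ 42.476.

42.476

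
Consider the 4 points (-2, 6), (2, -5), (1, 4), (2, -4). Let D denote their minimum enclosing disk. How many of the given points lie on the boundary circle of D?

By Welzl's lemma the MEC is supported by two points (diametrically opposite) or three points (on a circumcircle).
The farthest pair is (-2, 6)–(2, -5) with squared distance 137. The circle on this segment as diameter has centre (0, 0.5) and r² = 137/4 = 34.25.
Check (1, 4): distance² to centre = 13.25 ≤ 34.25, so it lies inside.
All remaining points lie in this disk, and no smaller disk contains both endpoints, so this is the minimum enclosing circle.
The points at distance exactly r from the centre are (-2, 6), (2, -5) — 2 points.

2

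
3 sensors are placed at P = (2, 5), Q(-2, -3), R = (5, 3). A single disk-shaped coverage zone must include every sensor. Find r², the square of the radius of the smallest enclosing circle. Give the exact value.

Side lengths²: PQ² = 80, PR² = 13, QR² = 85.
Since QR² = 85 < 80 + 13 = 93, the triangle is acute, so the smallest enclosing circle is the circumcircle.
Circumcentre = (1.125, 0.4375), r² = 21.58203125.

21.58203125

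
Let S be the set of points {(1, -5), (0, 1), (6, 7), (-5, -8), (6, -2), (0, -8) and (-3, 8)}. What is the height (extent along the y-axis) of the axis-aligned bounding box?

max y = 8, min y = -8, so height = 16.

16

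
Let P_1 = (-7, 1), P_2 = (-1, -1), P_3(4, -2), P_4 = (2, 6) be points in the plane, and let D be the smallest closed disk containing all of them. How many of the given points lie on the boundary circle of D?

A smallest enclosing disk is always determined by at most three of the input points on its boundary.
The minimum enclosing circle is determined by three boundary points: P_1, P_3, P_4.
Their circumcentre is (-45/41, 40/41) with r² = 58565/1681.
The farthest remaining point P_2 is at distance² 6577/1681 ≤ 58565/1681.
The points at distance exactly r from the centre are P_1, P_3, P_4 — 3 points.

3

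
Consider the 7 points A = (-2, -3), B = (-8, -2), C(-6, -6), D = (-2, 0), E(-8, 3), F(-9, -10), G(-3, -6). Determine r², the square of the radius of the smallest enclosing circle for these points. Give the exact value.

63325/1458

The minimum enclosing circle of a finite set is fixed by two of the points (as a diameter) or three (as a circumcircle).
The minimum enclosing circle is determined by three boundary points: D, E, F.
Their circumcentre is (-407/54, -193/54) with r² = 63325/1458.
The farthest remaining point A is at distance² 45181/1458 ≤ 63325/1458.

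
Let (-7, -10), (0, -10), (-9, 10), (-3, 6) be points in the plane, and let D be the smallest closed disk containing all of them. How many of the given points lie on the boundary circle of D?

The farthest pair is (0, -10)–(-9, 10) with squared distance 481. The circle on this segment as diameter has centre (-4.5, 0) and r² = 481/4 = 120.25.
Check (-7, -10): distance² to centre = 106.25 ≤ 120.25, so it lies inside.
All remaining points lie in this disk, and no smaller disk contains both endpoints, so this is the minimum enclosing circle.
The points at distance exactly r from the centre are (0, -10), (-9, 10) — 2 points.

2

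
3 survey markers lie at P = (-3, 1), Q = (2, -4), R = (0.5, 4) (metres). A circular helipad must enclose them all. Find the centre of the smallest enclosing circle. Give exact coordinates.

Side lengths²: PQ² = 50, PR² = 21.25, QR² = 66.25.
Since QR² = 66.25 < 50 + 21.25 = 71.25, the triangle is acute, so the smallest enclosing circle is the circumcircle.
Circumcentre = (49/52, -3/52), r² = 22525/1352.
Centre = (49/52, -3/52).

(49/52, -3/52)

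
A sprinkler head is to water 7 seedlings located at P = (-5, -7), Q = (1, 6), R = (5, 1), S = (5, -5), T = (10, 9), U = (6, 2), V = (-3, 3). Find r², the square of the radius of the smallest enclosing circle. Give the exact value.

120.25

The farthest pair is P–T with squared distance 481. The circle on this segment as diameter has centre (2.5, 1) and r² = 481/4 = 120.25.
Check Q: distance² to centre = 27.25 ≤ 120.25, so it lies inside.
All remaining points lie in this disk, and no smaller disk contains both endpoints, so this is the minimum enclosing circle.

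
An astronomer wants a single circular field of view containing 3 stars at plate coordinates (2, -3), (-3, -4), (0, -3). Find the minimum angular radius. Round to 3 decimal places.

2.550

Call the three points A, B, C in the order given.
Side lengths²: AB² = 26, AC² = 4, BC² = 10.
Since AB² = 26 ≥ 10 + 4 = 14, the angle opposite AB is not acute, so the smallest enclosing circle has AB as diameter.
Centre = midpoint of AB = (-0.5, -3.5), r² = 26/4 = 6.5.
r = √(6.5) ≈ 2.550.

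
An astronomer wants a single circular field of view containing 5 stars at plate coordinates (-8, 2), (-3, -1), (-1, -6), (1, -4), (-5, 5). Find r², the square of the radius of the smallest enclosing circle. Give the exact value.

By Welzl's lemma the MEC is supported by two points (diametrically opposite) or three points (on a circumcircle).
The farthest pair is (-1, -6)–(-5, 5) with squared distance 137. The circle on this segment as diameter has centre (-3, -0.5) and r² = 137/4 = 34.25.
Check (-8, 2): distance² to centre = 31.25 ≤ 34.25, so it lies inside.
All remaining points lie in this disk, and no smaller disk contains both endpoints, so this is the minimum enclosing circle.

34.25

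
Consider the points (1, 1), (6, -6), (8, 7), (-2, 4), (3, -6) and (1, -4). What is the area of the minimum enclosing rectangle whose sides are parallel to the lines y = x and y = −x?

162

In coordinates u = x + y, v = x − y the rectangle is axis-aligned; the map (x,y)→(u,v) scales areas by 2.
u-values: 2, 0, 15, 2, -3, -3; range = 15 − (-3) = 18.
v-values: 0, 12, 1, -6, 9, 5; range = 12 − (-6) = 18.
Area = (18 × 18) / 2 = 162.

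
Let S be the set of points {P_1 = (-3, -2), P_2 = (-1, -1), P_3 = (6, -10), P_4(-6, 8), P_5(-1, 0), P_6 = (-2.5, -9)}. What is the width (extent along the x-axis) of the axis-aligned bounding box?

max x = 6, min x = -6, so width = 12.

12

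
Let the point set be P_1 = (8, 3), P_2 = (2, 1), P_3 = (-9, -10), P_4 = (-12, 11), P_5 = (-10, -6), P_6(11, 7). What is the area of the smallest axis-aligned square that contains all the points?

529

The bounding box has width 23 and height 21.
An axis-aligned square enclosing the set must have side ≥ max(width, height).
So the minimum side is max(23, 21) = 23.
Area = 23² = 529.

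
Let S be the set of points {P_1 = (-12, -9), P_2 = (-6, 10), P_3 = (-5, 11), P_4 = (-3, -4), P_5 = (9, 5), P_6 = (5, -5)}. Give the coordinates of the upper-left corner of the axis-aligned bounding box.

(-12, 11)

x-range [-12, 9], y-range [-9, 11].
The upper-left corner is (-12, 11).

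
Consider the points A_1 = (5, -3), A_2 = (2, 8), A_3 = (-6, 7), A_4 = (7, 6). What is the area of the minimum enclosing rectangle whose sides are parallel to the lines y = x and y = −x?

126

In coordinates u = x + y, v = x − y the rectangle is axis-aligned; the map (x,y)→(u,v) scales areas by 2.
u-values: 2, 10, 1, 13; range = 13 − 1 = 12.
v-values: 8, -6, -13, 1; range = 8 − (-13) = 21.
Area = (12 × 21) / 2 = 126.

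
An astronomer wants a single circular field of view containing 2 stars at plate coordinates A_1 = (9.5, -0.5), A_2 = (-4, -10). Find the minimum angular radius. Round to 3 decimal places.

The smallest circle enclosing two points has them as diameter endpoints.
Centre = midpoint = (2.75, -5.25); r² = |A_1A_2|²/4 = 272.5/4 = 68.125.
r = √(68.125) ≈ 8.254.

8.254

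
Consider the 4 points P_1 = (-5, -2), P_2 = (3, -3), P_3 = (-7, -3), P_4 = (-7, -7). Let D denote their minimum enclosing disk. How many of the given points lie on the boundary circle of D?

A smallest enclosing disk is always determined by at most three of the input points on its boundary.
The farthest pair is P_2–P_4 with squared distance 116. The circle on this segment as diameter has centre (-2, -5) and r² = 116/4 = 29.
Check P_1: distance² to centre = 18 ≤ 29, so it lies inside.
All remaining points lie in this disk, and no smaller disk contains both endpoints, so this is the minimum enclosing circle.
The points at distance exactly r from the centre are P_2, P_3, P_4 — 3 points.

3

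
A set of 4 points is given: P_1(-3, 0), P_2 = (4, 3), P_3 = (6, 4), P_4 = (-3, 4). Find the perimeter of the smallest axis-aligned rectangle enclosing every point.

26

Width = max x − min x = 6 − (-3) = 9.
Height = max y − min y = 4 − 0 = 4.
Perimeter = 2(9 + 4) = 26.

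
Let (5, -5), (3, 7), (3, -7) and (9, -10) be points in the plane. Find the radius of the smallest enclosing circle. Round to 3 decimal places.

9.014

By Welzl's lemma the MEC is supported by two points (diametrically opposite) or three points (on a circumcircle).
The farthest pair is (3, 7)–(9, -10) with squared distance 325. The circle on this segment as diameter has centre (6, -1.5) and r² = 325/4 = 81.25.
Check (5, -5): distance² to centre = 13.25 ≤ 81.25, so it lies inside.
All remaining points lie in this disk, and no smaller disk contains both endpoints, so this is the minimum enclosing circle.
r = √(81.25) ≈ 9.014.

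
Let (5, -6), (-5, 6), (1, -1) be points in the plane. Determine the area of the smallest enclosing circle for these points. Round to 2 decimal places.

191.64

Call the three points A, B, C in the order given.
Side lengths²: AB² = 244, AC² = 41, BC² = 85.
Since AB² = 244 ≥ 85 + 41 = 126, the angle opposite AB is not acute, so the smallest enclosing circle has AB as diameter.
Centre = midpoint of AB = (0, 0), r² = 244/4 = 61.
Area = π·r² = π·61 ≈ 191.64.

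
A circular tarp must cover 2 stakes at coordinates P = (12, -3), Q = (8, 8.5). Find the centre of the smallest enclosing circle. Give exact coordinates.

The smallest circle enclosing two points has them as diameter endpoints.
Centre = midpoint = (10, 2.75); r² = |PQ|²/4 = 148.25/4 = 37.0625.
Centre = (10, 2.75).

(10, 2.75)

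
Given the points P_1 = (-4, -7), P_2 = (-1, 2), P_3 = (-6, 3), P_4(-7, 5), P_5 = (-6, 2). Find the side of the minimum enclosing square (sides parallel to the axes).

12

The bounding box has width 6 and height 12.
An axis-aligned square enclosing the set must have side ≥ max(width, height).
So the minimum side is max(6, 12) = 12.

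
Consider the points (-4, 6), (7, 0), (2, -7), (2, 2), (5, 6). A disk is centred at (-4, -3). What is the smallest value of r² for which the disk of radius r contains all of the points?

162

The required radius is the distance from (-4, -3) to the farthest point.
Squared distances: 81, 130, 52, 61, 162.
Maximum is 162, attained at (5, 6).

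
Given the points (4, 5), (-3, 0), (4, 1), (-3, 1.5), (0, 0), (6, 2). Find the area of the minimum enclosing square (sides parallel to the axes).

81

The bounding box has width 9 and height 5.
An axis-aligned square enclosing the set must have side ≥ max(width, height).
So the minimum side is max(9, 5) = 9.
Area = 9² = 81.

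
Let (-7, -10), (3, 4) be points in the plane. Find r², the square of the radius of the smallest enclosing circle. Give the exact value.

The smallest circle enclosing two points has them as diameter endpoints.
Centre = midpoint = (-2, -3); r² = |(-7, -10)−(3, 4)|²/4 = 296/4 = 74.

74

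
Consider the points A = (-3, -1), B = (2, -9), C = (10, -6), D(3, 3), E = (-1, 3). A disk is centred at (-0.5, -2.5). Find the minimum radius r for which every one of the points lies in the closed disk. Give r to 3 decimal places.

The required radius is the distance from (-0.5, -2.5) to the farthest point.
Squared distances: 8.5, 48.5, 122.5, 42.5, 30.5.
Maximum is 122.5, attained at C.
r = √(122.5) ≈ 11.068.

11.068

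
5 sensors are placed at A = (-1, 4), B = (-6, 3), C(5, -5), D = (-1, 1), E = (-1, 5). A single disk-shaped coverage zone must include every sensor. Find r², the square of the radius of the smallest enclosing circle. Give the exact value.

By Welzl's lemma the MEC is supported by two points (diametrically opposite) or three points (on a circumcircle).
The farthest pair is B–C with squared distance 185. The circle on this segment as diameter has centre (-0.5, -1) and r² = 185/4 = 46.25.
Check A: distance² to centre = 25.25 ≤ 46.25, so it lies inside.
All remaining points lie in this disk, and no smaller disk contains both endpoints, so this is the minimum enclosing circle.

46.25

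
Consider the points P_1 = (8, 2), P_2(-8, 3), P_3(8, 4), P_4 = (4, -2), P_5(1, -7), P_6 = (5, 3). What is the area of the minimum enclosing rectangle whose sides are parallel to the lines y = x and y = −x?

In coordinates u = x + y, v = x − y the rectangle is axis-aligned; the map (x,y)→(u,v) scales areas by 2.
u-values: 10, -5, 12, 2, -6, 8; range = 12 − (-6) = 18.
v-values: 6, -11, 4, 6, 8, 2; range = 8 − (-11) = 19.
Area = (18 × 19) / 2 = 171.

171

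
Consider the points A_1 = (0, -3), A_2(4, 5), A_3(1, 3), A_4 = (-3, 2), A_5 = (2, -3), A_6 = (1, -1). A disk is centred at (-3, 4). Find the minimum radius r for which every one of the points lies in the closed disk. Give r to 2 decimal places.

8.60

The required radius is the distance from (-3, 4) to the farthest point.
Squared distances: 58, 50, 17, 4, 74, 41.
Maximum is 74, attained at A_5.
r = √74 ≈ 8.60.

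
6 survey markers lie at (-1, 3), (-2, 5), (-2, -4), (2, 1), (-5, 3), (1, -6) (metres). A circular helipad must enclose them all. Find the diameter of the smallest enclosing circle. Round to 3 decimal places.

11.402

The minimum enclosing circle of a finite set is fixed by two of the points (as a diameter) or three (as a circumcircle).
The farthest pair is (-2, 5)–(1, -6) with squared distance 130. The circle on this segment as diameter has centre (-0.5, -0.5) and r² = 130/4 = 32.5.
Check (-1, 3): distance² to centre = 12.5 ≤ 32.5, so it lies inside.
All remaining points lie in this disk, and no smaller disk contains both endpoints, so this is the minimum enclosing circle.
Diameter = 2r = 2√(32.5) ≈ 11.402.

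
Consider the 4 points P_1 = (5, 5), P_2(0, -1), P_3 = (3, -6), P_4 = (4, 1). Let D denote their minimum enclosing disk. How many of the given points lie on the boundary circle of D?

2

The minimum enclosing circle of a finite set is fixed by two of the points (as a diameter) or three (as a circumcircle).
The farthest pair is P_1–P_3 with squared distance 125. The circle on this segment as diameter has centre (4, -0.5) and r² = 125/4 = 31.25.
Check P_2: distance² to centre = 16.25 ≤ 31.25, so it lies inside.
All remaining points lie in this disk, and no smaller disk contains both endpoints, so this is the minimum enclosing circle.
The points at distance exactly r from the centre are P_1, P_3 — 2 points.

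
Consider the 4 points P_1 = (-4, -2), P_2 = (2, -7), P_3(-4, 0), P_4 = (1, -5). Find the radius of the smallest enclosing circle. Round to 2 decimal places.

4.61

By Welzl's lemma the MEC is supported by two points (diametrically opposite) or three points (on a circumcircle).
The farthest pair is P_2–P_3 with squared distance 85. The circle on this segment as diameter has centre (-1, -3.5) and r² = 85/4 = 21.25.
Check P_1: distance² to centre = 11.25 ≤ 21.25, so it lies inside.
All remaining points lie in this disk, and no smaller disk contains both endpoints, so this is the minimum enclosing circle.
r = √(21.25) ≈ 4.61.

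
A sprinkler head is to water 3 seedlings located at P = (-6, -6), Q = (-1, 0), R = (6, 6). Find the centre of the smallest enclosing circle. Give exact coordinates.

Side lengths²: PQ² = 61, PR² = 288, QR² = 85.
Since PR² = 288 ≥ 85 + 61 = 146, the angle opposite PR is not acute, so the smallest enclosing circle has PR as diameter.
Centre = midpoint of PR = (0, 0), r² = 288/4 = 72.
Centre = (0, 0).

(0, 0)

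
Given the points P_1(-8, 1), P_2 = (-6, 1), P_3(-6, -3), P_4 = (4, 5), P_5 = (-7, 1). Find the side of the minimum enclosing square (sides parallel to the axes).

12

The bounding box has width 12 and height 8.
An axis-aligned square enclosing the set must have side ≥ max(width, height).
So the minimum side is max(12, 8) = 12.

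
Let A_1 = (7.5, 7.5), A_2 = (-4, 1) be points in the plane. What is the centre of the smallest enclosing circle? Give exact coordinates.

(1.75, 4.25)

The smallest circle enclosing two points has them as diameter endpoints.
Centre = midpoint = (1.75, 4.25); r² = |A_1A_2|²/4 = 174.5/4 = 43.625.
Centre = (1.75, 4.25).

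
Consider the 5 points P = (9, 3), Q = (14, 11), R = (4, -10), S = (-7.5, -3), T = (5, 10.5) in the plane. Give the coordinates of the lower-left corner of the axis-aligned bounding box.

(-7.5, -10)

x-range [-7.5, 14], y-range [-10, 11].
The lower-left corner is (-7.5, -10).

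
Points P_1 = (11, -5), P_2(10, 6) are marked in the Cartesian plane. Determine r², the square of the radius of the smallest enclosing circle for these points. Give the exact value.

30.5

The smallest circle enclosing two points has them as diameter endpoints.
Centre = midpoint = (10.5, 0.5); r² = |P_1P_2|²/4 = 122/4 = 30.5.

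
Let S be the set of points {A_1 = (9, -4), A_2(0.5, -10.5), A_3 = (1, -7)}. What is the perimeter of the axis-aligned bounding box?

Width = max x − min x = 9 − 0.5 = 8.5.
Height = max y − min y = -4 − (-10.5) = 6.5.
Perimeter = 2(8.5 + 6.5) = 30.

30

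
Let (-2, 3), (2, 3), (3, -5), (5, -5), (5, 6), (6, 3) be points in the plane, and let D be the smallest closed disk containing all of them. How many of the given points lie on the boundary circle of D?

The minimum enclosing circle of a finite set is fixed by two of the points (as a diameter) or three (as a circumcircle).
The minimum enclosing circle is determined by three boundary points: (-2, 3), (5, -5), (5, 6).
Their circumcentre is (45/14, 0.5) with r² = 3277/98.
The farthest remaining point (3, -5) is at distance² 2969/98 ≤ 3277/98.
The points at distance exactly r from the centre are (-2, 3), (5, -5), (5, 6) — 3 points.

3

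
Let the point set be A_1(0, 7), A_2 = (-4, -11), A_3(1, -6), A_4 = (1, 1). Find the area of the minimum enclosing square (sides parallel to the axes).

324

The bounding box has width 5 and height 18.
An axis-aligned square enclosing the set must have side ≥ max(width, height).
So the minimum side is max(5, 18) = 18.
Area = 18² = 324.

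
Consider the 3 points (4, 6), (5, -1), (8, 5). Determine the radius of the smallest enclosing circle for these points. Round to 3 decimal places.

Call the three points A, B, C in the order given.
Side lengths²: AB² = 50, AC² = 17, BC² = 45.
Since AB² = 50 < 45 + 17 = 62, the triangle is acute, so the smallest enclosing circle is the circumcircle.
Circumcentre = (95/18, 47/18), r² = 2125/162.
r = √(2125/162) ≈ 3.622.

3.622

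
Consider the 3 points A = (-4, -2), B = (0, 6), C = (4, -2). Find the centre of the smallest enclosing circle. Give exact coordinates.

Side lengths²: AB² = 80, AC² = 64, BC² = 80.
Since BC² = 80 < 80 + 64 = 144, the triangle is acute, so the smallest enclosing circle is the circumcircle.
Circumcentre = (0, 1), r² = 25.
Centre = (0, 1).

(0, 1)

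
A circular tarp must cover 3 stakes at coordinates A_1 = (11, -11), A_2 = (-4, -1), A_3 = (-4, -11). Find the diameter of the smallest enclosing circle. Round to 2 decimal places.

Side lengths²: A_1A_2² = 325, A_1A_3² = 225, A_2A_3² = 100.
Since A_1A_2² = 325 ≥ 225 + 100 = 325, the angle opposite A_1A_2 is not acute, so the smallest enclosing circle has A_1A_2 as diameter.
Centre = midpoint of A_1A_2 = (3.5, -6), r² = 325/4 = 81.25.
Diameter = 2r = 2√(81.25) ≈ 18.03.

18.03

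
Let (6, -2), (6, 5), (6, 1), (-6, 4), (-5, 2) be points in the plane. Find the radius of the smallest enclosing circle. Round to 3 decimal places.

The minimum enclosing circle is determined by three boundary points: (6, -2), (6, 5), (-6, 4).
Their circumcentre is (0.25, 1.5) with r² = 45.3125.
The farthest remaining point (6, 1) is at distance² 33.3125 ≤ 45.3125.
r = √(45.3125) ≈ 6.731.

6.731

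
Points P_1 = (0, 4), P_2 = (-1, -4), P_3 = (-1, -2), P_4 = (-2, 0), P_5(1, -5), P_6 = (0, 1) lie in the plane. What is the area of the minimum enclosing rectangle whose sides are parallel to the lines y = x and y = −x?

45

In coordinates u = x + y, v = x − y the rectangle is axis-aligned; the map (x,y)→(u,v) scales areas by 2.
u-values: 4, -5, -3, -2, -4, 1; range = 4 − (-5) = 9.
v-values: -4, 3, 1, -2, 6, -1; range = 6 − (-4) = 10.
Area = (9 × 10) / 2 = 45.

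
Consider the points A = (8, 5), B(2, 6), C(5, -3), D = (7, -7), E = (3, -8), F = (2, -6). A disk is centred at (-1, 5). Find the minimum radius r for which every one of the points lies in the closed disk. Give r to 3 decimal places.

14.422

The required radius is the distance from (-1, 5) to the farthest point.
Squared distances: 81, 10, 100, 208, 185, 130.
Maximum is 208, attained at D.
r = √208 ≈ 14.422.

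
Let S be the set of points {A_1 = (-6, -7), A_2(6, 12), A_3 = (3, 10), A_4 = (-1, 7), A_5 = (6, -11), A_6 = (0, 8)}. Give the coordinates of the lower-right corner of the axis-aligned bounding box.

x-range [-6, 6], y-range [-11, 12].
The lower-right corner is (6, -11).

(6, -11)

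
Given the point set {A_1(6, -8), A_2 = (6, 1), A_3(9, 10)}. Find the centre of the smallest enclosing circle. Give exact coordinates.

Side lengths²: A_1A_2² = 81, A_1A_3² = 333, A_2A_3² = 90.
Since A_1A_3² = 333 ≥ 90 + 81 = 171, the angle opposite A_1A_3 is not acute, so the smallest enclosing circle has A_1A_3 as diameter.
Centre = midpoint of A_1A_3 = (7.5, 1), r² = 333/4 = 83.25.
Centre = (7.5, 1).

(7.5, 1)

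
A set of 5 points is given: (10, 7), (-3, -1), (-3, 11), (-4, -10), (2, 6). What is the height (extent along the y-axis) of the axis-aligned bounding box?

21

max y = 11, min y = -10, so height = 21.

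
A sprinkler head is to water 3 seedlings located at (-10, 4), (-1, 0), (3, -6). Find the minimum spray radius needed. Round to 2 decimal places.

8.20

Call the three points A, B, C in the order given.
Side lengths²: AB² = 97, AC² = 269, BC² = 52.
Since AC² = 269 ≥ 97 + 52 = 149, the angle opposite AC is not acute, so the smallest enclosing circle has AC as diameter.
Centre = midpoint of AC = (-3.5, -1), r² = 269/4 = 67.25.
r = √(67.25) ≈ 8.20.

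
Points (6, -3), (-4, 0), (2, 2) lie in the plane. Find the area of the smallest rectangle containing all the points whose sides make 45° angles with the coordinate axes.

In coordinates u = x + y, v = x − y the rectangle is axis-aligned; the map (x,y)→(u,v) scales areas by 2.
u-values: 3, -4, 4; range = 4 − (-4) = 8.
v-values: 9, -4, 0; range = 9 − (-4) = 13.
Area = (8 × 13) / 2 = 52.

52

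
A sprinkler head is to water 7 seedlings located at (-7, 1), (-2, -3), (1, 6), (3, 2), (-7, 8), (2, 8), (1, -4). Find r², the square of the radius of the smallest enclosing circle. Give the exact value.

The minimum enclosing circle of a finite set is fixed by two of the points (as a diameter) or three (as a circumcircle).
The minimum enclosing circle is determined by three boundary points: (-7, 8), (2, 8), (1, -4).
Their circumcentre is (-2.5, 7/3) with r² = 1885/36.
The farthest remaining point (3, 2) is at distance² 1093/36 ≤ 1885/36.

1885/36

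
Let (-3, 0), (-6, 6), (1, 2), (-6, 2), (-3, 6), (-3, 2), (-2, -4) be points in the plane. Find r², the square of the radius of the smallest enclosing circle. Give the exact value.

29

A smallest enclosing disk is always determined by at most three of the input points on its boundary.
The farthest pair is (-6, 6)–(-2, -4) with squared distance 116. The circle on this segment as diameter has centre (-4, 1) and r² = 116/4 = 29.
Check (-3, 0): distance² to centre = 2 ≤ 29, so it lies inside.
All remaining points lie in this disk, and no smaller disk contains both endpoints, so this is the minimum enclosing circle.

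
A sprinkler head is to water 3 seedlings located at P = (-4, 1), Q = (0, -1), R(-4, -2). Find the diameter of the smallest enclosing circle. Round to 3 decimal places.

4.610

Side lengths²: PQ² = 20, PR² = 9, QR² = 17.
Since PQ² = 20 < 17 + 9 = 26, the triangle is acute, so the smallest enclosing circle is the circumcircle.
Circumcentre = (-2.25, -0.5), r² = 5.3125.
Diameter = 2r = 2√(5.3125) ≈ 4.610.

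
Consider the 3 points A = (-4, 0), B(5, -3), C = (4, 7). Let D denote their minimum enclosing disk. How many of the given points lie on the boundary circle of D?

Side lengths²: AB² = 90, AC² = 113, BC² = 101.
Since AC² = 113 < 101 + 90 = 191, the triangle is acute, so the smallest enclosing circle is the circumcircle.
Circumcentre = (91/58, 99/58), r² = 57065/1682.
The points at distance exactly r from the centre are A, B, C — 3 points.

3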